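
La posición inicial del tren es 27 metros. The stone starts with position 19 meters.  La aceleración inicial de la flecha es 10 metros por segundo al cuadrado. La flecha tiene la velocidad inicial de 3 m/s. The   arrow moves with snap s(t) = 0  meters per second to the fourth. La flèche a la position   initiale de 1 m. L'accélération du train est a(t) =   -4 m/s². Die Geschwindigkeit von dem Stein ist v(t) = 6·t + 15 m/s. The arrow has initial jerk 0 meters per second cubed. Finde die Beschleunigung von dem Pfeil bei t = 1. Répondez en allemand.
Wir müssen die Stammfunktion unserer Gleichung für den Snap s(t) = 0 2-mal finden. Die Stammfunktion von dem Snap, mit j(0) = 0, ergibt den Ruck: j(t) = 0. Mit ∫j(t)dt und Anwendung von a(0) = 10, finden wir a(t) = 10. Mit a(t) = 10 und Einsetzen von t = 1, finden wir a = 10.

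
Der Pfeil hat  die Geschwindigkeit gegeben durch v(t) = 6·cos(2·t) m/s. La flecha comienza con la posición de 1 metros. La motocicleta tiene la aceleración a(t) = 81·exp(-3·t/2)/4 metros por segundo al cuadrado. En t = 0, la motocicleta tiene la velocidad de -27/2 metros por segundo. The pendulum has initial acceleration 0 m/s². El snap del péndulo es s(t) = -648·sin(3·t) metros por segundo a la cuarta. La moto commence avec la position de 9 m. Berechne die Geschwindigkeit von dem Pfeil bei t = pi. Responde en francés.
De l'équation de la vitesse v(t) = 6·cos(2·t), nous substituons t = pi pour obtenir v = 6.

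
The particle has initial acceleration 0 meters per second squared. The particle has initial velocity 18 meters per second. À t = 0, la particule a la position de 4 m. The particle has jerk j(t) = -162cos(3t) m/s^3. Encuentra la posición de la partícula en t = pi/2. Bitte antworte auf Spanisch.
Debemos encontrar la integral de nuestra ecuación de la sacudida j(t) = -162·cos(3·t) 3 veces. La antiderivada de la sacudida, con a(0) = 0, da la aceleración: a(t) = -54·sin(3·t). La antiderivada de la aceleración, con v(0) = 18, da la velocidad: v(t) = 18·cos(3·t). Tomando ∫v(t)dt y aplicando x(0) = 4, encontramos x(t) = 6·sin(3·t) + 4. De la ecuación de la posición x(t) = 6·sin(3·t) + 4, sustituimos t = pi/2 para obtener x = -2.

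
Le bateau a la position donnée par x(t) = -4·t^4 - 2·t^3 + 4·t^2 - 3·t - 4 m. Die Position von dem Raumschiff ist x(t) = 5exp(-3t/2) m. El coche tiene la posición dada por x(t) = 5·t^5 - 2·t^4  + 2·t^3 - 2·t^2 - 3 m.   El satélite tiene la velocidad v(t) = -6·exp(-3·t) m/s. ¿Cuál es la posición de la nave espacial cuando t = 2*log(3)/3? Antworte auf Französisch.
En utilisant x(t) = 5·exp(-3·t/2) et en substituant t = 2*log(3)/3, nous trouvons x = 5/3.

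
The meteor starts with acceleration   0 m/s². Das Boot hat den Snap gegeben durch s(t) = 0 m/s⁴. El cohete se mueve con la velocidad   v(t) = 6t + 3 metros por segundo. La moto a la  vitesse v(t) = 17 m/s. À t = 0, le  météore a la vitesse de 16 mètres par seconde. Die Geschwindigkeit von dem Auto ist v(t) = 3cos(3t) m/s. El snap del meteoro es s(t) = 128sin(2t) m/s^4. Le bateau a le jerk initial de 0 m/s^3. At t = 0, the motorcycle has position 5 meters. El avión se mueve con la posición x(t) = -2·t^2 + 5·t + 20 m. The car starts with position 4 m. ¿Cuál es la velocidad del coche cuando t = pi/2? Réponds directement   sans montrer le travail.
La respuesta es 0.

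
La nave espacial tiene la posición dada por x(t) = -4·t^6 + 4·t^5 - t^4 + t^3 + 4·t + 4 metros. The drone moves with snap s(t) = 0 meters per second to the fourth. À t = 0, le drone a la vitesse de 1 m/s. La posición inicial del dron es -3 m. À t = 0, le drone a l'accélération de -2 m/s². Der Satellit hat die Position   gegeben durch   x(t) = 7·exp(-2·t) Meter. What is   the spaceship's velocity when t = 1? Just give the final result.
v(1) = -1.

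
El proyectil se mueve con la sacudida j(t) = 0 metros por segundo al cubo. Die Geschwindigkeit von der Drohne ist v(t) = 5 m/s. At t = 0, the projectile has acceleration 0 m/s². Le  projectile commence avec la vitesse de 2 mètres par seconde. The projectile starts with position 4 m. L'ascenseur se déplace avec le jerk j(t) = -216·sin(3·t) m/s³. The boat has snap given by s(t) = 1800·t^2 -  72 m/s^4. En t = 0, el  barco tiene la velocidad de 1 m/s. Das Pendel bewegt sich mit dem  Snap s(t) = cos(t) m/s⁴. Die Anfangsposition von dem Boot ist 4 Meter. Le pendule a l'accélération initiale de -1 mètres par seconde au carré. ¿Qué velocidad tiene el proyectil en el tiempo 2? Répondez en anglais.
To find the answer, we compute 2 integrals of j(t) = 0. Finding the antiderivative of j(t) and using a(0) = 0: a(t) = 0. Taking ∫a(t)dt and applying v(0) = 2, we find v(t) = 2. We have velocity v(t) = 2. Substituting t = 2: v(2) = 2.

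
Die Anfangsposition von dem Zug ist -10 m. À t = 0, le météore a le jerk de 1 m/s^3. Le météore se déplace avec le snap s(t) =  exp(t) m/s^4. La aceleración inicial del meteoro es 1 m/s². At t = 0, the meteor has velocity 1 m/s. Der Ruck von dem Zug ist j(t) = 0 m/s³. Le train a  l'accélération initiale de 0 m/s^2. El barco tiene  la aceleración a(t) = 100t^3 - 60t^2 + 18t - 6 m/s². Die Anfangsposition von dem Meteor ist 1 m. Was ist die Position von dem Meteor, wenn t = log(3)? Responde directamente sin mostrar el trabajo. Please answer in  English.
x(log(3)) = 3.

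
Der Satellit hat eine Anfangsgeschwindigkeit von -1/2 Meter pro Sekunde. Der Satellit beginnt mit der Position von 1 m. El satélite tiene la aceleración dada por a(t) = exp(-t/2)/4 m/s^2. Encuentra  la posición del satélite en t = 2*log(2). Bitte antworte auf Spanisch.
Partiendo de la aceleración a(t) = exp(-t/2)/4, tomamos 2 antiderivadas. La antiderivada de la aceleración es la velocidad. Usando v(0) = -1/2, obtenemos v(t) = -exp(-t/2)/2. Tomando ∫v(t)dt y aplicando x(0) = 1, encontramos x(t) = exp(-t/2). De la ecuación de la posición x(t) = exp(-t/2), sustituimos t = 2*log(2) para obtener x = 1/2.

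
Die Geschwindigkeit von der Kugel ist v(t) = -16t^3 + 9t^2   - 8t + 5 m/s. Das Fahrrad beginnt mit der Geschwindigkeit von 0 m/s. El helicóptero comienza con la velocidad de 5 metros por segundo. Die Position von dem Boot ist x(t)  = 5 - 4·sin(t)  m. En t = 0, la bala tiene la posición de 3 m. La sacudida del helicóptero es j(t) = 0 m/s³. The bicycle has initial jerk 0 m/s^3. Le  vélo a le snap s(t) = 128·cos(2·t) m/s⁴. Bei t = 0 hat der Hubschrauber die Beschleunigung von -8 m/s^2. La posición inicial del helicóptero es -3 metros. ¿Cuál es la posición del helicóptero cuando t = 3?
Debemos encontrar la antiderivada de nuestra ecuación de la sacudida j(t) = 0 3 veces. La integral de la sacudida, con a(0) = -8, da la aceleración: a(t) = -8. La integral de la aceleración, con v(0) = 5, da la velocidad: v(t) = 5 - 8·t. La integral de la velocidad, con x(0) = -3, da la posición: x(t) = -4·t^2 + 5·t - 3. De la ecuación de la posición x(t) = -4·t^2 + 5·t - 3, sustituimos t = 3 para obtener x = -24.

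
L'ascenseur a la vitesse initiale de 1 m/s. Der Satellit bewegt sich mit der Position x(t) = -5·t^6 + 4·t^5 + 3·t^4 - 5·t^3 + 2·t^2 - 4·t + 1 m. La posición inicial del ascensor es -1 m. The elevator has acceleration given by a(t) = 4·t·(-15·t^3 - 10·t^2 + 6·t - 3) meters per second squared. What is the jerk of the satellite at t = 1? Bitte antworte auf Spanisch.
Debemos derivar nuestra ecuación de la posición x(t) = -5·t^6 + 4·t^5 + 3·t^4 - 5·t^3 + 2·t^2 - 4·t + 1 3 veces. La derivada de la posición da la velocidad: v(t) = -30·t^5 + 20·t^4 + 12·t^3 - 15·t^2 + 4·t - 4. Tomando d/dt de v(t), encontramos a(t) = -150·t^4 + 80·t^3 + 36·t^2 - 30·t + 4. Tomando d/dt de a(t), encontramos j(t) = -600·t^3 + 240·t^2 + 72·t - 30. De la ecuación de la sacudida j(t) = -600·t^3 + 240·t^2 + 72·t - 30, sustituimos t = 1 para obtener j = -318.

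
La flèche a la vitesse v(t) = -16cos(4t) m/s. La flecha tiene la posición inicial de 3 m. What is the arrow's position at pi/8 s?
To solve this, we need to take 1 antiderivative of our velocity equation v(t) = -16·cos(4·t). The antiderivative of velocity is position. Using x(0) = 3, we get x(t) = 3 - 4·sin(4·t). We have position x(t) = 3 - 4·sin(4·t). Substituting t = pi/8: x(pi/8) = -1.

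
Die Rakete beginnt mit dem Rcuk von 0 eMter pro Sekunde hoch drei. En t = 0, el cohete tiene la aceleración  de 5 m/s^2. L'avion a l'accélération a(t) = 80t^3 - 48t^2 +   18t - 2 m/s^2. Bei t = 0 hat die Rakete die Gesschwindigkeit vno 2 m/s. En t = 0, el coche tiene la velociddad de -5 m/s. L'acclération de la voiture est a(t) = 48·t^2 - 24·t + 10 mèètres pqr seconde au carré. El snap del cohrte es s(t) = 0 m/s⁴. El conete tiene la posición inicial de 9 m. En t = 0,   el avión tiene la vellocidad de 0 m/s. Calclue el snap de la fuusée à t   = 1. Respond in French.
En utilisant s(t) = 0 et en substituant t = 1, nous trouvons s = 0.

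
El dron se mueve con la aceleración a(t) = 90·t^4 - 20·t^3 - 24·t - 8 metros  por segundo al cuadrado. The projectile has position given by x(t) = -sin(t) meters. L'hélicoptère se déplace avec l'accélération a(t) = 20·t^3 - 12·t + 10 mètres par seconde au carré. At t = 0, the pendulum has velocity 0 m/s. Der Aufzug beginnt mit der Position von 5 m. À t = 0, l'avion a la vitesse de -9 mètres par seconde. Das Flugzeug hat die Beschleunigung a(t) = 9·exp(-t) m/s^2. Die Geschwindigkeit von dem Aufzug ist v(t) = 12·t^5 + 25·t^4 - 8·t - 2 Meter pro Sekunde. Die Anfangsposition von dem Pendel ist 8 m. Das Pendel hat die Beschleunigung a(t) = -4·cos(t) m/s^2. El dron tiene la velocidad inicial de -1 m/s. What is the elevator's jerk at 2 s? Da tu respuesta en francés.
Pour résoudre ceci, nous devons prendre 2 dérivées de notre équation de la vitesse v(t) = 12·t^5 + 25·t^4 - 8·t - 2. La dérivée de la vitesse donne l'accélération: a(t) = 60·t^4 + 100·t^3 - 8. En dérivant l'accélération, nous obtenons le jerk: j(t) = 240·t^3 + 300·t^2. De l'équation du jerk j(t) = 240·t^3 + 300·t^2, nous substituons t = 2 pour obtenir j = 3120.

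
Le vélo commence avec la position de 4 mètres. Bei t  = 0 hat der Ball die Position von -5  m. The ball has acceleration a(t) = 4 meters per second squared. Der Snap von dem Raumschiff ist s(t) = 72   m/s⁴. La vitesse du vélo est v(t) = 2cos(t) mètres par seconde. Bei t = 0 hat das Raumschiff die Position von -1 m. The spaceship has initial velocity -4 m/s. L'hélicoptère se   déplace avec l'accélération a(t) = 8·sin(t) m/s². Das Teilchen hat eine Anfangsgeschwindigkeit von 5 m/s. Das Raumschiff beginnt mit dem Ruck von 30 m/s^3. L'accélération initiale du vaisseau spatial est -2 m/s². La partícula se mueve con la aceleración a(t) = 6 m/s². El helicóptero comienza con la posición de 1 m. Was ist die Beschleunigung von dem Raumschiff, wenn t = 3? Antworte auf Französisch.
Pour résoudre ceci, nous devons prendre 2 primitives de notre équation du snap s(t) = 72. La primitive du snap, avec j(0) = 30, donne le jerk: j(t) = 72·t + 30. La primitive du jerk est l'accélération. En utilisant a(0) = -2, nous obtenons a(t) = 36·t^2 + 30·t - 2. En utilisant a(t) = 36·t^2 + 30·t - 2 et en substituant t = 3, nous trouvons a = 412.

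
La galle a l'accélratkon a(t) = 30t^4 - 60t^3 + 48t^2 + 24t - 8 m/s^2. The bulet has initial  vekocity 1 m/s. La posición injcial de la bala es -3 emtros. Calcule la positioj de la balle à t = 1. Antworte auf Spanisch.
Para resolver esto, necesitamos tomar 2 integrales de nuestra ecuación de la aceleración a(t) = 30·t^4 - 60·t^3 + 48·t^2 + 24·t - 8. La integral de la aceleración, con v(0) = 1, da la velocidad: v(t) = 6·t^5 - 15·t^4 + 16·t^3 + 12·t^2 - 8·t + 1. La antiderivada de la velocidad, con x(0) = -3, da la posición: x(t) = t^6 - 3·t^5 + 4·t^4 + 4·t^3 - 4·t^2 + t - 3. Usando x(t) = t^6 - 3·t^5 + 4·t^4 + 4·t^3 - 4·t^2 + t - 3 y sustituyendo t = 1, encontramos x = 0.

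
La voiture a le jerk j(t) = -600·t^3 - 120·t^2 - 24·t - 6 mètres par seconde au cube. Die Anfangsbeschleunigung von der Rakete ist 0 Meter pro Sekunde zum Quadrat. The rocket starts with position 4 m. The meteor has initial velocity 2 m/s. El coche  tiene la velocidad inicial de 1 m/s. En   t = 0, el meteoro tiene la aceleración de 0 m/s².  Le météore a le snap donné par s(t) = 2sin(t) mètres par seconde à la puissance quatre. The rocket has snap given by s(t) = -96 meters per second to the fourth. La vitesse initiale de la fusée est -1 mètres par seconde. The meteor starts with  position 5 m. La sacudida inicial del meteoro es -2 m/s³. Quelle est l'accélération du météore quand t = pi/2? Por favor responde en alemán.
Ausgehend von dem Snap s(t) = 2·sin(t), nehmen wir 2 Stammfunktionen. Das Integral von dem Snap, mit j(0) = -2, ergibt den Ruck: j(t) = -2·cos(t). Mit ∫j(t)dt und Anwendung von a(0) = 0, finden wir a(t) = -2·sin(t). Mit a(t) = -2·sin(t) und Einsetzen von t = pi/2, finden wir a = -2.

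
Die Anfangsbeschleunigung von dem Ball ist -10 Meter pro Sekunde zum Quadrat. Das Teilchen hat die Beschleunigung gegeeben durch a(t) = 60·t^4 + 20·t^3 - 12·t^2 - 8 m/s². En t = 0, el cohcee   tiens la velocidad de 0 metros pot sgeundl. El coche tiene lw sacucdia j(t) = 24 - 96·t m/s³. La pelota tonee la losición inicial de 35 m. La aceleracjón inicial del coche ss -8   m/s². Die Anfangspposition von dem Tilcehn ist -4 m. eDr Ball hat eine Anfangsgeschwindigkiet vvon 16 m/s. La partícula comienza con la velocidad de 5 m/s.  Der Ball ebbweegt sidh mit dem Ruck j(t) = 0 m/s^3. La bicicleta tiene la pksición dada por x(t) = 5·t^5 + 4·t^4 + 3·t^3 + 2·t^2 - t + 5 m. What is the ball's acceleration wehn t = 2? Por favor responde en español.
Debemos encontrar la antiderivada de nuestra ecuación de la sacudida j(t) = 0 1 vez. Integrando la sacudida y usando la condición inicial a(0) = -10, obtenemos a(t) = -10. Usando a(t) = -10 y sustituyendo t = 2, encontramos a = -10.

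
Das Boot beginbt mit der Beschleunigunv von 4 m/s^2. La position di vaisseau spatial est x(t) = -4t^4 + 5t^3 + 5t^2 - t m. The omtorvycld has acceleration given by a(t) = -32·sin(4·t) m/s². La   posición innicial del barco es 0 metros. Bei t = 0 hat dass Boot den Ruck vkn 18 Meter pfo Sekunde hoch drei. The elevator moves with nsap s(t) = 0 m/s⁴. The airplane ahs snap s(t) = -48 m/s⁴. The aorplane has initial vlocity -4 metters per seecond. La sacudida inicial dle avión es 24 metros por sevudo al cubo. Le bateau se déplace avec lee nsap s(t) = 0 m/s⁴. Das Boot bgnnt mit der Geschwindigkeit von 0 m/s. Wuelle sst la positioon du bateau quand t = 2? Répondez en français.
Nous devons intégrer notre équation du snap s(t) = 0 4 fois. La primitive du snap est le jerk. En utilisant j(0) = 18, nous obtenons j(t) = 18. La primitive du jerk, avec a(0) = 4, donne l'accélération: a(t) = 18·t + 4. En intégrant l'accélération et en utilisant la condition initiale v(0) = 0, nous obtenons v(t) = t·(9·t + 4). En intégrant la vitesse et en utilisant la condition initiale x(0) = 0, nous obtenons x(t) = 3·t^3 + 2·t^2. De l'équation de la position x(t) = 3·t^3 + 2·t^2, nous substituons t = 2 pour obtenir x = 32.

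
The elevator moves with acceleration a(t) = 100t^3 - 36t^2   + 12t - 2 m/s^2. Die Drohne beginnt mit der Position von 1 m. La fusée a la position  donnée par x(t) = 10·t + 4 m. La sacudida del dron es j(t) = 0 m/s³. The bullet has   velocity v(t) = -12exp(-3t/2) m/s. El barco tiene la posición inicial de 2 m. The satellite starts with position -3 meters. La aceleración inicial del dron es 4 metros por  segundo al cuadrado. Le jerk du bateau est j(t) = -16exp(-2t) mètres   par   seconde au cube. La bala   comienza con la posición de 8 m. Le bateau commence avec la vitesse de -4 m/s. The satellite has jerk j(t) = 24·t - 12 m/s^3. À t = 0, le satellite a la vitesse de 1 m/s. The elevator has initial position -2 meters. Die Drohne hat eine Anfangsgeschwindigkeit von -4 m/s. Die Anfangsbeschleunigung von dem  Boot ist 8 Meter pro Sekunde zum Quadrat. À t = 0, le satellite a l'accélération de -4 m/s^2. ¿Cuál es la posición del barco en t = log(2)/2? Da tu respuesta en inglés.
To find the answer, we compute 3 integrals of j(t) = -16·exp(-2·t). The integral of jerk, with a(0) = 8, gives acceleration: a(t) = 8·exp(-2·t). Taking ∫a(t)dt and applying v(0) = -4, we find v(t) = -4·exp(-2·t). The antiderivative of velocity, with x(0) = 2, gives position: x(t) = 2·exp(-2·t). We have position x(t) = 2·exp(-2·t). Substituting t = log(2)/2: x(log(2)/2) = 1.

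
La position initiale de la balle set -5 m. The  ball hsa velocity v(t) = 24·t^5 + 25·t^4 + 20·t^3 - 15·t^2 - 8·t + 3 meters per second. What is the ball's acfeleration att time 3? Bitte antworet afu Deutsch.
Um dies zu lösen, müssen wir 1 Ableitung unserer Gleichung für die Geschwindigkeit v(t) = 24·t^5 + 25·t^4 + 20·t^3 - 15·t^2 - 8·t + 3 nehmen. Durch Ableiten von der Geschwindigkeit erhalten wir die Beschleunigung: a(t) = 120·t^4 + 100·t^3 + 60·t^2 - 30·t - 8. Mit a(t) = 120·t^4 + 100·t^3 + 60·t^2 - 30·t - 8 und Einsetzen von t = 3, finden wir a = 12862.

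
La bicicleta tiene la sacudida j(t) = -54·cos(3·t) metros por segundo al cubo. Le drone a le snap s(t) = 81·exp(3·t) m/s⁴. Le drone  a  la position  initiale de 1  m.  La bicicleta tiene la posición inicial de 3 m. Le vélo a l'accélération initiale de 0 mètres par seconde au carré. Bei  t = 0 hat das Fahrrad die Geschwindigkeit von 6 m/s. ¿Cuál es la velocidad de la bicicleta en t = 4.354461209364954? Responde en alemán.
Um dies zu lösen, müssen wir 2 Integrale unserer Gleichung für den Ruck j(t) = -54·cos(3·t) finden. Mit ∫j(t)dt und Anwendung von a(0) = 0, finden wir a(t) = -18·sin(3·t). Das Integral von der Beschleunigung ist die Geschwindigkeit. Mit v(0) = 6 erhalten wir v(t) = 6·cos(3·t). Aus der Gleichung für die Geschwindigkeit v(t) = 6·cos(3·t), setzen wir t = 4.354461209364954 ein und erhalten v = 5.27406409397061.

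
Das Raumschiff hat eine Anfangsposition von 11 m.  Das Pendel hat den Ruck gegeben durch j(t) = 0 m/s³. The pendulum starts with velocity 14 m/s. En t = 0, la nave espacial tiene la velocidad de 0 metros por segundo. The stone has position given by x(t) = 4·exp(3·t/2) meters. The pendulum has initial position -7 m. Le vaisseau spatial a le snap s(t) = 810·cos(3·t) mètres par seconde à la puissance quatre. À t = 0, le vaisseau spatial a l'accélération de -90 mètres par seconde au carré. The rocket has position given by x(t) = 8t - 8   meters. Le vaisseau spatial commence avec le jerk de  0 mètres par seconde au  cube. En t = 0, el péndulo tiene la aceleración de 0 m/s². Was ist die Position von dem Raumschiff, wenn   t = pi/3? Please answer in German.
Um dies zu lösen, müssen wir 4 Stammfunktionen unserer Gleichung für den Snap s(t) = 810·cos(3·t) finden. Durch Integration von dem Snap und Verwendung der Anfangsbedingung j(0) = 0, erhalten wir j(t) = 270·sin(3·t). Die Stammfunktion von dem Ruck, mit a(0) = -90, ergibt die Beschleunigung: a(t) = -90·cos(3·t). Durch Integration von der Beschleunigung und Verwendung der Anfangsbedingung v(0) = 0, erhalten wir v(t) = -30·sin(3·t). Die Stammfunktion von der Geschwindigkeit, mit x(0) = 11, ergibt die Position: x(t) = 10·cos(3·t) + 1. Wir haben die Position x(t) = 10·cos(3·t) + 1. Durch Einsetzen von t = pi/3: x(pi/3) = -9.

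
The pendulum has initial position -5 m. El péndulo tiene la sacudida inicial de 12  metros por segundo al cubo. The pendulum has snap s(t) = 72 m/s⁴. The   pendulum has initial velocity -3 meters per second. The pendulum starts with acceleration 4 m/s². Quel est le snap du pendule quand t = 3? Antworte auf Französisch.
Nous avons le snap s(t) = 72. En substituant t = 3: s(3) = 72.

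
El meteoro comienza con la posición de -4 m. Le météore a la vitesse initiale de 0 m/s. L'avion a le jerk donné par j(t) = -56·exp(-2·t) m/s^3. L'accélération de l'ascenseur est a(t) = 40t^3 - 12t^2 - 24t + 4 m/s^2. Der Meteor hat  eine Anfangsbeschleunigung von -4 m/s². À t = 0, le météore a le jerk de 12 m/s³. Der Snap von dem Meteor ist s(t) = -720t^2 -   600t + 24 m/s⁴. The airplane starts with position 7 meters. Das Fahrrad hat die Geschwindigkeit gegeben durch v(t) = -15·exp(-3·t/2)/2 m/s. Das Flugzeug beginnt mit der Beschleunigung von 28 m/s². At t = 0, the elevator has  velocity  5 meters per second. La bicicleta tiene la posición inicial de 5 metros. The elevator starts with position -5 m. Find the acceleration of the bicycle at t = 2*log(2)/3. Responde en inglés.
Starting from velocity v(t) = -15·exp(-3·t/2)/2, we take 1 derivative. Differentiating velocity, we get acceleration: a(t) = 45·exp(-3·t/2)/4. We have acceleration a(t) = 45·exp(-3·t/2)/4. Substituting t = 2*log(2)/3: a(2*log(2)/3) = 45/8.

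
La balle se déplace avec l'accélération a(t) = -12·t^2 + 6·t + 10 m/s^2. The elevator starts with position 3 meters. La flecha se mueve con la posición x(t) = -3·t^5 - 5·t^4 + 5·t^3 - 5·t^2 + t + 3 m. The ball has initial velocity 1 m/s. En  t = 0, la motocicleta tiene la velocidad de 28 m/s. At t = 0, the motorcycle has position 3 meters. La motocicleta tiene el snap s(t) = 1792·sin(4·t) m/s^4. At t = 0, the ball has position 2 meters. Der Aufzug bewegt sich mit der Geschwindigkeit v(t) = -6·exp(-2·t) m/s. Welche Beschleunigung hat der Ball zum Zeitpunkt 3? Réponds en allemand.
Wir haben die Beschleunigung a(t) = -12·t^2 + 6·t + 10. Durch Einsetzen von t = 3: a(3) = -80.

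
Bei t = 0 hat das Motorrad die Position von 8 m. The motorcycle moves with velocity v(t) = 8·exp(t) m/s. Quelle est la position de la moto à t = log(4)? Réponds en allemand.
Wir müssen unsere Gleichung für die Geschwindigkeit v(t) = 8·exp(t) 1-mal integrieren. Mit ∫v(t)dt und Anwendung von x(0) = 8, finden wir x(t) = 8·exp(t). Aus der Gleichung für die Position x(t) = 8·exp(t), setzen wir t = log(4) ein und erhalten x = 32.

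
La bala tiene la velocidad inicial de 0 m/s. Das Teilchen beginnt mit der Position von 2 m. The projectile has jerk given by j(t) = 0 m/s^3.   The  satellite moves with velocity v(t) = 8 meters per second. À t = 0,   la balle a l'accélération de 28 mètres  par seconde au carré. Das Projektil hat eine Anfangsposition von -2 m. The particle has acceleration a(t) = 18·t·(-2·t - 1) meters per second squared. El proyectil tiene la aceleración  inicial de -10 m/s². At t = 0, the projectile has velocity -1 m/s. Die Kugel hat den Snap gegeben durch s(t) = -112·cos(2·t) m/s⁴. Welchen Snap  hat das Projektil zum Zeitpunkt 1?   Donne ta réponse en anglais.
Starting from jerk j(t) = 0, we take 1 derivative. The derivative of jerk gives snap: s(t) = 0. From the given snap equation s(t) = 0, we substitute t = 1 to get s = 0.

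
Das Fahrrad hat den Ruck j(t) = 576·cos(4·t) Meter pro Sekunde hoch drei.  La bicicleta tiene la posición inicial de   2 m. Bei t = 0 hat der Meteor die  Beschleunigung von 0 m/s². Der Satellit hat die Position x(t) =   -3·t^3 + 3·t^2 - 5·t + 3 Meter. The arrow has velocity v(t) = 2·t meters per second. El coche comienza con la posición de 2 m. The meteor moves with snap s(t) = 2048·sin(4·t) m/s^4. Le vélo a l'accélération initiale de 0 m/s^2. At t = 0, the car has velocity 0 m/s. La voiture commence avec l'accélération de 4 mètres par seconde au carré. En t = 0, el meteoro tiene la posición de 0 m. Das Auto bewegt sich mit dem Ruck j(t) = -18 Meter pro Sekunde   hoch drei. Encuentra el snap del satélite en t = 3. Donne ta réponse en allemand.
Ausgehend von der Position x(t) = -3·t^3 + 3·t^2 - 5·t + 3, nehmen wir 4 Ableitungen. Die Ableitung von der Position ergibt die Geschwindigkeit: v(t) = -9·t^2 + 6·t - 5. Mit d/dt von v(t) finden wir a(t) = 6 - 18·t. Mit d/dt von a(t) finden wir j(t) = -18. Die Ableitung von dem Ruck ergibt den Snap: s(t) = 0. Wir haben den Snap s(t) = 0. Durch Einsetzen von t = 3: s(3) = 0.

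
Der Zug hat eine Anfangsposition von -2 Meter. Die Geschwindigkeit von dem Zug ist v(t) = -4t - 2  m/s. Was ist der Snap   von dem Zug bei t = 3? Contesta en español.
Debemos derivar nuestra ecuación de la velocidad v(t) = -4·t - 2 3 veces. La derivada de la velocidad da la aceleración: a(t) = -4. Derivando la aceleración, obtenemos la sacudida: j(t) = 0. Tomando d/dt de j(t), encontramos s(t) = 0. Usando s(t) = 0 y sustituyendo t = 3, encontramos s = 0.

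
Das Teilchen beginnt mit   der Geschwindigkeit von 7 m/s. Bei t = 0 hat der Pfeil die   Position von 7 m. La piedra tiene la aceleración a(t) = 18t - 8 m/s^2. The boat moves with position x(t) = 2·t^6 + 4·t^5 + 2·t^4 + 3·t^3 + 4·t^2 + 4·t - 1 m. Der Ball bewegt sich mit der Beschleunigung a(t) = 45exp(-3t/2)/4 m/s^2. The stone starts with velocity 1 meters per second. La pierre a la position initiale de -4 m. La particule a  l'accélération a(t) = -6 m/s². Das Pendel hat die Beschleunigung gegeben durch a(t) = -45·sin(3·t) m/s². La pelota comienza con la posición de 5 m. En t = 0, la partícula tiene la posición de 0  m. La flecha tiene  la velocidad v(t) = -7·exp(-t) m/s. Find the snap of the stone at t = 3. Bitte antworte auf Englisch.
Starting from acceleration a(t) = 18·t - 8, we take 2 derivatives. Differentiating acceleration, we get jerk: j(t) = 18. Taking d/dt of j(t), we find s(t) = 0. Using s(t) = 0 and substituting t = 3, we find s = 0.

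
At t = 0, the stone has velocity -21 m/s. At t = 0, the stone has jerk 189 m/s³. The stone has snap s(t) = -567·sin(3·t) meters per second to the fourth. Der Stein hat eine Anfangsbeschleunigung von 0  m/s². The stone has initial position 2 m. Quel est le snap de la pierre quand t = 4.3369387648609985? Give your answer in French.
De l'équation du snap s(t) = -567·sin(3·t), nous substituons t = 4.3369387648609985 pour obtenir s = -243.785890735334.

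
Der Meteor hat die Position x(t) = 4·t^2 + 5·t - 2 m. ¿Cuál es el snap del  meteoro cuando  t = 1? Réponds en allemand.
Um dies zu lösen, müssen wir 4 Ableitungen unserer Gleichung für die Position x(t) = 4·t^2 + 5·t - 2 nehmen. Die Ableitung von der Position ergibt die Geschwindigkeit: v(t) = 8·t + 5. Durch Ableiten von der Geschwindigkeit erhalten wir die Beschleunigung: a(t) = 8. Mit d/dt von a(t) finden wir j(t) = 0. Durch Ableiten von dem Ruck erhalten wir den Snap: s(t) = 0. Mit s(t) = 0 und Einsetzen von t = 1, finden wir s = 0.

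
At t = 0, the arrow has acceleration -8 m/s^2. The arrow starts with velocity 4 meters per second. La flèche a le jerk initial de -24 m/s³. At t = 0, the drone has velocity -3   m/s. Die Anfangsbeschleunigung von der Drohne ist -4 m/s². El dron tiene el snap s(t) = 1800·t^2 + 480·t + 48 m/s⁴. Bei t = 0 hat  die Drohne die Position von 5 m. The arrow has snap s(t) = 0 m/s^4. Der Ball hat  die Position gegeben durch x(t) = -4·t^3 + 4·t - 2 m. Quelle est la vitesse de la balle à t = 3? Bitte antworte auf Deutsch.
Ausgehend von der Position x(t) = -4·t^3 + 4·t - 2, nehmen wir 1 Ableitung. Durch Ableiten von der Position erhalten wir die Geschwindigkeit: v(t) = 4 - 12·t^2. Wir haben die Geschwindigkeit v(t) = 4 - 12·t^2. Durch Einsetzen von t = 3: v(3) = -104.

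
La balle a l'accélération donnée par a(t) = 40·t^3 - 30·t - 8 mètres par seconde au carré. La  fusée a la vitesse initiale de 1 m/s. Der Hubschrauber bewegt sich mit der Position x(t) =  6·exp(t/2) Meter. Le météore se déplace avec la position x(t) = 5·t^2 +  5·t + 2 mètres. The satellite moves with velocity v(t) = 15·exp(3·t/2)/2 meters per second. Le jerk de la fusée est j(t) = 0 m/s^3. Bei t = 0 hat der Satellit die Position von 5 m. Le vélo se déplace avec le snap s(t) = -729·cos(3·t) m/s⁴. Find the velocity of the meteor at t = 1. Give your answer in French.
Nous devons dériver notre équation de la position x(t) = 5·t^2 + 5·t + 2 1 fois. En prenant d/dt de x(t), nous trouvons v(t) = 10·t + 5. En utilisant v(t) = 10·t + 5 et en substituant t = 1, nous trouvons v = 15.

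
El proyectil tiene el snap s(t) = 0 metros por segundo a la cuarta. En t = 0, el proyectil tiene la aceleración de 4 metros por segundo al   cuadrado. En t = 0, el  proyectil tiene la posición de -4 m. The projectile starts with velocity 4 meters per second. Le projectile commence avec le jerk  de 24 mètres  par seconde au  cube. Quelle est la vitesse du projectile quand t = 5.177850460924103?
Pour résoudre ceci, nous devons prendre 3 primitives de notre équation du snap s(t) = 0. En intégrant le snap et en utilisant la condition initiale j(0) = 24, nous obtenons j(t) = 24. En prenant ∫j(t)dt et en appliquant a(0) = 4, nous trouvons a(t) = 24·t + 4. La primitive de l'accélération est la vitesse. En utilisant v(0) = 4, nous obtenons v(t) = 12·t^2 + 4·t + 4. De l'équation de la vitesse v(t) = 12·t^2 + 4·t + 4, nous substituons t = 5.177850460924103 pour obtenir v = 346.433026592000.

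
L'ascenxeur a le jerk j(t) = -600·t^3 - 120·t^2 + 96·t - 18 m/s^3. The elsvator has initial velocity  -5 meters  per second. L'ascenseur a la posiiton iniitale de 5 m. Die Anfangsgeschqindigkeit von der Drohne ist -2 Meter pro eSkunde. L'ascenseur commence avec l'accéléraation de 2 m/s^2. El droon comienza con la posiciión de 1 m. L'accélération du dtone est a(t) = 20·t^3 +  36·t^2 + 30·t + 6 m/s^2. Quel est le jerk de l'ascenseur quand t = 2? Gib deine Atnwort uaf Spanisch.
Tenemos la sacudida j(t) = -600·t^3 - 120·t^2 + 96·t - 18. Sustituyendo t = 2: j(2) = -5106.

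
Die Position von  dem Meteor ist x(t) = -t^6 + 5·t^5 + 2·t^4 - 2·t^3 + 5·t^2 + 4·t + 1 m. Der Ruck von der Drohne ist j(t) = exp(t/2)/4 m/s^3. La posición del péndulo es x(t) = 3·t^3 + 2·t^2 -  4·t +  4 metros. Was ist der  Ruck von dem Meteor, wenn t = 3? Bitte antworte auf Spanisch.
Partiendo de la posición x(t) = -t^6 + 5·t^5 + 2·t^4 - 2·t^3 + 5·t^2 + 4·t + 1, tomamos 3 derivadas. Derivando la posición, obtenemos la velocidad: v(t) = -6·t^5 + 25·t^4 + 8·t^3 - 6·t^2 + 10·t + 4. La derivada de la velocidad da la aceleración: a(t) = -30·t^4 + 100·t^3 + 24·t^2 - 12·t + 10. Tomando d/dt de a(t), encontramos j(t) = -120·t^3 + 300·t^2 + 48·t - 12. Usando j(t) = -120·t^3 + 300·t^2 + 48·t - 12 y sustituyendo t = 3, encontramos j = -408.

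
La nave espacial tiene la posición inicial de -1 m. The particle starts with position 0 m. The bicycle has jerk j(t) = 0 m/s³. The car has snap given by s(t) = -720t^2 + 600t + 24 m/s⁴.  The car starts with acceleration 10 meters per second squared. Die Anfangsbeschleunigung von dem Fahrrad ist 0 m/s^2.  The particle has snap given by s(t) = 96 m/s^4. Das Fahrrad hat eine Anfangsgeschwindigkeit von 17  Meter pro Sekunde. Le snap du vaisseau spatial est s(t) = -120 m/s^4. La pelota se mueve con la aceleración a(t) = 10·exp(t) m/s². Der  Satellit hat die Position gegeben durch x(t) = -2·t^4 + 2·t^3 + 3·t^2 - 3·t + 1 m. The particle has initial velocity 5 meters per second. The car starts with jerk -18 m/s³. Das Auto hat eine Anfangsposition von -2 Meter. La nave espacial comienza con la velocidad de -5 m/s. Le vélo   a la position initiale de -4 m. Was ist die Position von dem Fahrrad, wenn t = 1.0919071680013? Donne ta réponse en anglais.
We must find the antiderivative of our jerk equation j(t) = 0 3 times. The integral of jerk is acceleration. Using a(0) = 0, we get a(t) = 0. Integrating acceleration and using the initial condition v(0) = 17, we get v(t) = 17. The integral of velocity, with x(0) = -4, gives position: x(t) = 17·t - 4. We have position x(t) = 17·t - 4. Substituting t = 1.0919071680013: x(1.0919071680013) = 14.5624218560221.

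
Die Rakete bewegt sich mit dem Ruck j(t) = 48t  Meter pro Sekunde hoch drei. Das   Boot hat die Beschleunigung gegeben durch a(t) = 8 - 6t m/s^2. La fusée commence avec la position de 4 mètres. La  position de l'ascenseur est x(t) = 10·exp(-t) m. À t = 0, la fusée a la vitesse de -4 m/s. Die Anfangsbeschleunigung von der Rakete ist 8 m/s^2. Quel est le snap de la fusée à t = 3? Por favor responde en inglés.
Starting from jerk j(t) = 48·t, we take 1 derivative. The derivative of jerk gives snap: s(t) = 48. Using s(t) = 48 and substituting t = 3, we find s = 48.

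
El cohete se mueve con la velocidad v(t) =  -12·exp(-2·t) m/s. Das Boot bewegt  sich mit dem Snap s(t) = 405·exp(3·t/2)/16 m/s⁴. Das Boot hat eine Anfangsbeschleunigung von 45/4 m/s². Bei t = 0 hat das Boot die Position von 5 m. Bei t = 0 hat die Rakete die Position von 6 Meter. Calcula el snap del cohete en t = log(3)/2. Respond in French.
Pour résoudre ceci, nous devons prendre 3 dérivées de notre équation de la vitesse v(t) = -12·exp(-2·t). En dérivant la vitesse, nous obtenons l'accélération: a(t) = 24·exp(-2·t). En prenant d/dt de a(t), nous trouvons j(t) = -48·exp(-2·t). En prenant d/dt de j(t), nous trouvons s(t) = 96·exp(-2·t). En utilisant s(t) = 96·exp(-2·t) et en substituant t = log(3)/2, nous trouvons s = 32.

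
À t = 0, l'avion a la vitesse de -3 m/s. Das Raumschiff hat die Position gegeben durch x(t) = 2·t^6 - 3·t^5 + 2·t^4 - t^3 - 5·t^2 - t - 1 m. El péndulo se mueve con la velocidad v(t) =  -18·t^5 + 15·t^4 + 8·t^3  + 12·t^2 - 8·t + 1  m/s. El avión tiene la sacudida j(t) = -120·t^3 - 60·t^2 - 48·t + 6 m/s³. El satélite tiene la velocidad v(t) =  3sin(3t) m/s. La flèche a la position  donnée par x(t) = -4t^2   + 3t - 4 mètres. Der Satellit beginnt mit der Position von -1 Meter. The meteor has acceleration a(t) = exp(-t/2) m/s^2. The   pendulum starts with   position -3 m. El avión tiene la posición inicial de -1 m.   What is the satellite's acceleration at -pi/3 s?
To solve this, we need to take 1 derivative of our velocity equation v(t) = 3·sin(3·t). Taking d/dt of v(t), we find a(t) = 9·cos(3·t). Using a(t) = 9·cos(3·t) and substituting t = -pi/3, we find a = -9.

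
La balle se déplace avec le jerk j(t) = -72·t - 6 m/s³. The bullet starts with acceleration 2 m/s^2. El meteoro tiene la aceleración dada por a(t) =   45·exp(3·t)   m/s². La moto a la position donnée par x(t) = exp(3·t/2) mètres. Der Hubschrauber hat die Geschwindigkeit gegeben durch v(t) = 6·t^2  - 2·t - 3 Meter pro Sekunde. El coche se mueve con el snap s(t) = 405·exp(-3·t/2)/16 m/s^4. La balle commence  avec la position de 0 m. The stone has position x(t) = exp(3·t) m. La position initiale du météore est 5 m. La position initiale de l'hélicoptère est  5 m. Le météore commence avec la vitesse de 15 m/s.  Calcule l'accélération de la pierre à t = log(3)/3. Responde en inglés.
To solve this, we need to take 2 derivatives of our position equation x(t) = exp(3·t). Differentiating position, we get velocity: v(t) = 3·exp(3·t). Taking d/dt of v(t), we find a(t) = 9·exp(3·t). Using a(t) = 9·exp(3·t) and substituting t = log(3)/3, we find a = 27.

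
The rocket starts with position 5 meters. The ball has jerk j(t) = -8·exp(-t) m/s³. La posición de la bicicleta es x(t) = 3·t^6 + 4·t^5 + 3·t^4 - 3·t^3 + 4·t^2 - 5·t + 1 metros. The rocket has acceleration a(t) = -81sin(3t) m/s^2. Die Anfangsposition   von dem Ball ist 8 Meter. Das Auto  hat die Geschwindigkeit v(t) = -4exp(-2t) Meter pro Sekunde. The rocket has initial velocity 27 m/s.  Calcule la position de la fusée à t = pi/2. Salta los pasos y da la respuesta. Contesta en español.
La respuesta es -4.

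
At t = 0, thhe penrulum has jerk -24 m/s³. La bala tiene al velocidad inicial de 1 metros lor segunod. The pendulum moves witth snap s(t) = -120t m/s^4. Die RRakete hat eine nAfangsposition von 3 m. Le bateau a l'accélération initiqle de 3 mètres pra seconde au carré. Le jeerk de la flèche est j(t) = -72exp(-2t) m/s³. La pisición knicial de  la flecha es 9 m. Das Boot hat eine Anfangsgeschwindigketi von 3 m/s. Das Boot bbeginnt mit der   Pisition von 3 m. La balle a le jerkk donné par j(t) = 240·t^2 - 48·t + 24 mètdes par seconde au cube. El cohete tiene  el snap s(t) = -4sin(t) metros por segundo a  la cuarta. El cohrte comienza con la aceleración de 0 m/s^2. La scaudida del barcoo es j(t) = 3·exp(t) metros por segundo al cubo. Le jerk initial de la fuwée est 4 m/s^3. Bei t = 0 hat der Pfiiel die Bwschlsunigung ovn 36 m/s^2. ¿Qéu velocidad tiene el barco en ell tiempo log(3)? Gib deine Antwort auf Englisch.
We must find the integral of our jerk equation j(t) = 3·exp(t) 2 times. The antiderivative of jerk, with a(0) = 3, gives acceleration: a(t) = 3·exp(t). Integrating acceleration and using the initial condition v(0) = 3, we get v(t) = 3·exp(t). From the given velocity equation v(t) = 3·exp(t), we substitute t = log(3) to get v = 9.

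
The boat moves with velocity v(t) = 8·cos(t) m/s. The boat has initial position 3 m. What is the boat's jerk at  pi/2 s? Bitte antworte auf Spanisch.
Debemos derivar nuestra ecuación de la velocidad v(t) = 8·cos(t) 2 veces. Tomando d/dt de v(t), encontramos a(t) = -8·sin(t). La derivada de la aceleración da la sacudida: j(t) = -8·cos(t). De la ecuación de la sacudida j(t) = -8·cos(t), sustituimos t = pi/2 para obtener j = 0.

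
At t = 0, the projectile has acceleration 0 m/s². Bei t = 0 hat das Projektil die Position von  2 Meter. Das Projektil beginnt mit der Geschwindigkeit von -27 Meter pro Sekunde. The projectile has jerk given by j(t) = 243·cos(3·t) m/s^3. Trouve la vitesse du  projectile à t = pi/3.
Nous devons intégrer notre équation du jerk j(t) = 243·cos(3·t) 2 fois. L'intégrale du jerk, avec a(0) = 0, donne l'accélération: a(t) = 81·sin(3·t). En intégrant l'accélération et en utilisant la condition initiale v(0) = -27, nous obtenons v(t) = -27·cos(3·t). Nous avons la vitesse v(t) = -27·cos(3·t). En substituant t = pi/3: v(pi/3) = 27.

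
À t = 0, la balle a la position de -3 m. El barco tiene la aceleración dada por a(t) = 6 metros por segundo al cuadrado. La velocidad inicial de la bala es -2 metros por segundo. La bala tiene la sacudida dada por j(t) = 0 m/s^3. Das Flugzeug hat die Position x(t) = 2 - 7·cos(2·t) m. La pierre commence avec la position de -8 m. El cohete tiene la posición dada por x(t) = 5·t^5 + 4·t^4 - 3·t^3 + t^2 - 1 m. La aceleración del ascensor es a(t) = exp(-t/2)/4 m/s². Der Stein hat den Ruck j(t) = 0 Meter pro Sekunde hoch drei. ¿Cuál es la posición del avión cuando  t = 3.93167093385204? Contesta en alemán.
Wir haben die Position x(t) = 2 - 7·cos(2·t). Durch Einsetzen von t = 3.93167093385204: x(3.93167093385204) = 2.06552067934287.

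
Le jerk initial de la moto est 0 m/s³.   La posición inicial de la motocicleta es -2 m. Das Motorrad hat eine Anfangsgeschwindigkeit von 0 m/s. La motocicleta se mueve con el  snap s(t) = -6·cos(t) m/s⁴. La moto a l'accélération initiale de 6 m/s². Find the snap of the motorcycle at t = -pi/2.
From the given snap equation s(t) = -6·cos(t), we substitute t = -pi/2 to get s = 0.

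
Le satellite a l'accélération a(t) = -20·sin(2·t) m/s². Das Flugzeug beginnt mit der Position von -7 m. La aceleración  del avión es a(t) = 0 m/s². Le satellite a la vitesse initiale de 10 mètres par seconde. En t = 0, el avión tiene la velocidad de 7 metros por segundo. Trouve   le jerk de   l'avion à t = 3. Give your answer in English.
To solve this, we need to take 1 derivative of our acceleration equation a(t) = 0. The derivative of acceleration gives jerk: j(t) = 0. From the given jerk equation j(t) = 0, we substitute t = 3 to get j = 0.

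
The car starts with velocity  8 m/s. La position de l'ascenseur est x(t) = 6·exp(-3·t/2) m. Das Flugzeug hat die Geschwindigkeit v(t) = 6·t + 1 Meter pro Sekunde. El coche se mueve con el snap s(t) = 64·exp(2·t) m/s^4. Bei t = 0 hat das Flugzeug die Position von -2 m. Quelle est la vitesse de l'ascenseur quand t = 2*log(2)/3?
Pour résoudre ceci, nous devons prendre 1 dérivée de notre équation de la position x(t) = 6·exp(-3·t/2). En dérivant la position, nous obtenons la vitesse: v(t) = -9·exp(-3·t/2). Nous avons la vitesse v(t) = -9·exp(-3·t/2). En substituant t = 2*log(2)/3: v(2*log(2)/3) = -9/2.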